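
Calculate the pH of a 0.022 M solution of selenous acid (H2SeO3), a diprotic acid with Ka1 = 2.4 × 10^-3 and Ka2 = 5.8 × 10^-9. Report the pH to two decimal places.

Ka1 ≫ Ka2, so treat the first dissociation as the only significant source of H+.
Ka1 = x²/(0.022 − x) = 2.4 × 10^-3
Solving the quadratic: x = (−Ka1 + √(Ka1² + 4·Ka1·C₀))/2 = 6.16 × 10^-3 M
pH = −log(6.16 × 10^-3) = 2.21

pH = 2.21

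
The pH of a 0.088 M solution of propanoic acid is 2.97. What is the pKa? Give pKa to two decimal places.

pKa = 4.88

[H+] = 10^(-2.97) = 1.07 × 10^-3 M
At equilibrium [HA] = 0.088 − 1.07 × 10^-3 = 8.69 × 10^-2 M
Ka = [H+][A-]/[HA] = (1.07 × 10^-3)² / 8.69 × 10^-2 = 1.32 × 10^-5
pKa = -log(1.32 × 10^-5) = 4.88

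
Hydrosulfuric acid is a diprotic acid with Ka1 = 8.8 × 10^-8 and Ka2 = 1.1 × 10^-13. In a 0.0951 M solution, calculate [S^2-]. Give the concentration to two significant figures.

1.1 × 10^-13 M

First ionization gives [H+] ≈ [HS-] = 9.15 × 10^-5 M.
Second step: Ka2 = [H+][S^2-]/[HS-] ≈ [S^2-] (since [H+] ≈ [HS-]).
So [S^2-] ≈ Ka2.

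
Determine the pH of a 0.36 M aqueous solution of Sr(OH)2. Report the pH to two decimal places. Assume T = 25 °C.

Sr(OH)2 is a strong base (each formula unit releases 2 OH-); [OH-] = 0.72 M.
pOH = -log(0.72) = 0.14
pH = 14.00 - 0.14 = 13.86

pH = 13.86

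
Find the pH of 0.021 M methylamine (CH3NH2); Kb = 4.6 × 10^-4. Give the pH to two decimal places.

CH3NH2 + H2O ⇌ CH3NH3+ + OH-
Kb = x²/(0.021 − x) = 4.6 × 10^-4
The 5% rule fails; solving x² + Kb·x − Kb·C₀ = 0 exactly:
x = [−0.00046 + √(0.00046² + 3.86e-05)]/2 = 2.89 × 10^-3 M
pOH = −log(2.89 × 10^-3) = 2.54; pH = 14.00 − 2.54 = 11.46

pH = 11.46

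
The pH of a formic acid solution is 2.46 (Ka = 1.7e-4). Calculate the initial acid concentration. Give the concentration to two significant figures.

[H+] = 10^(-2.46) = 3.47 × 10^-3 M = x
Ka = x²/(C₀ − x) ⇒ C₀ = x + x²/Ka
C₀ = 3.47 × 10^-3 + (3.47 × 10^-3)²/(1.7 × 10^-4) = 7.43 × 10^-2 M

C₀ = 7.4 × 10^-2 M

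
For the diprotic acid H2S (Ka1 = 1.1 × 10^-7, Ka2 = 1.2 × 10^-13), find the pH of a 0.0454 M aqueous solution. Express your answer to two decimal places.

pH = 4.15

Ka1 ≫ Ka2, so treat the first dissociation as the only significant source of H+.
Ka1 = x²/(0.0454 − x) = 1.1 × 10^-7
x ≈ √(1.1 × 10^-7 × 0.0454) = 7.07 × 10^-5 M
pH = −log(7.07 × 10^-5) = 4.15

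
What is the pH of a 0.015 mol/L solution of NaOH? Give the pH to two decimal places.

NaOH is a strong base; [OH-] = 0.015 M.
pOH = -log(0.015) = 1.82
pH = 14.00 - 1.82 = 12.18

pH = 12.18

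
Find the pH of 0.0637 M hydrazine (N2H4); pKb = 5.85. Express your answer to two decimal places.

pH = 10.48

N2H4 + H2O ⇌ N2H5+ + OH-
Kb = 10^(−5.85) = 1.41 × 10^-6
Kb = x²/(0.0637 − x) = 1.41 × 10^-6
Since Kb ≪ C₀, x ≈ √(Kb·C₀) = 3.00 × 10^-4 M.
(x/C₀ = 0.47% < 5%, so the approximation holds.)
pOH = 3.52, so pH = 14.00 − pOH = 10.48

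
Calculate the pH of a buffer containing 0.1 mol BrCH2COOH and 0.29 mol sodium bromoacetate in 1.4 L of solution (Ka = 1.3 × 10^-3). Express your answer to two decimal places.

pKa = −log(1.3 × 10^-3) = 2.886
pH = pKa + log([A⁻]/[HA]) = 2.886 + log(0.29/0.1)
pH = 2.886 + (+0.462) = 3.35

pH = 3.35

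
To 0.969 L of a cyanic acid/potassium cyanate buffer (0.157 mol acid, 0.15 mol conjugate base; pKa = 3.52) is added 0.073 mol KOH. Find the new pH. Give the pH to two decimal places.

pH = 3.94

After neutralization: n(HOCN) = 0.084 mol, n(OCN-) = 0.223 mol.
Henderson–Hasselbalch with mole ratio 0.223/0.084: pH = 3.52 + (+0.424)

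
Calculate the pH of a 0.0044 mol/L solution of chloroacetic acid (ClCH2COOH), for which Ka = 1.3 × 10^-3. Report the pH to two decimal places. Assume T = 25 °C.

pH = 2.74

ClCH2COOH ⇌ ClCH2COO- + H+
From the ICE table, Ka = x²/(0.0044 − x) = 1.3 × 10^-3.
Here C₀/Ka ≈ 3.38, so the small-x approximation fails. Use the quadratic:
x = (−Ka + √(Ka² + 4·Ka·C₀))/2 = 1.83 × 10^-3 M
pH = −log(1.83 × 10^-3) = 2.74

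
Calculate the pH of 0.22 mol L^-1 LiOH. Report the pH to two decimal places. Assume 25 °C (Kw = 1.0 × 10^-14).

LiOH is a strong base; [OH-] = 0.22 M.
pOH = -log(0.22) = 0.66
pH = 14.00 - 0.66 = 13.34

pH = 13.34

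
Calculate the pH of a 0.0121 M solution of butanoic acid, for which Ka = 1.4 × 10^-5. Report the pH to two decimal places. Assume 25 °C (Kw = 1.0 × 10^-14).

CH3(CH2)2COOH ⇌ CH3(CH2)2COO- + H+
From the ICE table, Ka = [H+]²/(0.0121 − [H+]) = 1.4 × 10^-5.
Since Ka ≪ C₀, [H+] ≈ √(Ka·C₀) = 4.12 × 10^-4 M.
pH = −log[H+] = −log(4.12 × 10^-4) = 3.39

pH = 3.39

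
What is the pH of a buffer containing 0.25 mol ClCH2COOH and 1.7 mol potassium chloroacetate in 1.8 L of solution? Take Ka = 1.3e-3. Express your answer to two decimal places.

pKa = −log(1.3 × 10^-3) = 2.886
Henderson–Hasselbalch: pH = pKa + log([ClCH2COO-]/[ClCH2COOH]) = 2.886 + log(1.7/0.25)
pH = 2.886 + (+0.833) = 3.72

pH = 3.72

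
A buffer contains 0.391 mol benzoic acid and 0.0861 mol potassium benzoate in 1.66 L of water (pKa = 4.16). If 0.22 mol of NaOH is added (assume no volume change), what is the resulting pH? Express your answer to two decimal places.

pH = 4.41

After neutralization: n(C6H5COOH) = 0.171 mol, n(C6H5COO-) = 0.306 mol.
Henderson–Hasselbalch with mole ratio 0.306/0.171: pH = 4.16 + (+0.253)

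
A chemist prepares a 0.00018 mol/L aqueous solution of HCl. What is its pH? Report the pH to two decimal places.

HCl is a strong acid and dissociates completely, so [H+] = 0.00018 M.
pH = -log(0.00018) = 3.74

pH = 3.74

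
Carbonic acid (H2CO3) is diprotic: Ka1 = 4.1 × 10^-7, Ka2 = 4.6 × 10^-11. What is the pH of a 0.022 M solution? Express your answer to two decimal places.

pH = 4.02

Since Ka1 ≫ Ka2, the first ionization dominates [H+].
Ka1 = x²/(0.022 − x) = 4.1 × 10^-7
x ≈ √(4.1 × 10^-7 × 0.022) = 9.50 × 10^-5 M
pH = −log(9.50 × 10^-5) = 4.02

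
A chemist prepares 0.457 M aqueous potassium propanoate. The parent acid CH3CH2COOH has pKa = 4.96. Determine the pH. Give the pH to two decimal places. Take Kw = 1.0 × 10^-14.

pH = 9.31

CH3CH2COO- is the conjugate base of the weak acid CH3CH2COOH.
Ka = 10^(−4.96) = 1.10 × 10^-5
Kb = Kw/Ka = 1.0×10^-14 / 1.10 × 10^-5 = 9.09 × 10^-10
From the ICE table, Kb = x²/(0.457 − x) = 9.09 × 10^-10.
Since Kb ≪ C₀, x ≈ √(Kb·C₀) = 2.04 × 10^-5 M.
Check: 0.0045% ionized — well under 5%, approximation valid.
pOH = −log(2.04 × 10^-5) = 4.69; pH = 14.00 − 4.69 = 9.31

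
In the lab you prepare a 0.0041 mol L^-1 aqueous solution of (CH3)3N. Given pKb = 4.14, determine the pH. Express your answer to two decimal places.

(CH3)3N + H2O ⇌ (CH3)3NH+ + OH-
Kb = 10^(−4.14) = 7.24 × 10^-5
Let x = [OH-] at equilibrium. Kb = x²/(0.0041 − x).
The 5% rule fails; solving x² + Kb·x − Kb·C₀ = 0 exactly:
x = [−7.24e-05 + √(7.24e-05² + 1.19e-06)]/2 = 5.10 × 10^-4 M
pOH = −log(5.10 × 10^-4) = 3.29; pH = 14.00 − 3.29 = 10.71

pH = 10.71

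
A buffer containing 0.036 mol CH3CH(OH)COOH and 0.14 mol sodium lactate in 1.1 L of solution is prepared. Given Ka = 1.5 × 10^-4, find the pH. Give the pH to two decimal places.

pKa = −log(1.5 × 10^-4) = 3.824
Henderson–Hasselbalch: pH = pKa + log([CH3CH(OH)COO-]/[CH3CH(OH)COOH]) = 3.824 + log(0.14/0.036)
pH = 3.824 + (+0.590) = 4.41

pH = 4.41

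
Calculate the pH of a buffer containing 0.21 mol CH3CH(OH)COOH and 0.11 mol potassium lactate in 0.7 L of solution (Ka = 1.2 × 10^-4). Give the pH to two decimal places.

pH = 3.64

pKa = −log(1.2 × 10^-4) = 3.921
pH = pKa + log([A⁻]/[HA]) = 3.921 + log(0.11/0.21)
pH = 3.921 + (-0.281) = 3.64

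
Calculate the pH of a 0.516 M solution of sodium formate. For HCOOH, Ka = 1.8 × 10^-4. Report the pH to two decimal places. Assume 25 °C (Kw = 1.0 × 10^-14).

HCOO- is the conjugate base of the weak acid HCOOH.
Kb = Kw/Ka = 1.0×10^-14 / 1.8 × 10^-4 = 5.56 × 10^-11
From the ICE table, Kb = [OH-]²/(0.516 − [OH-]) = 5.56 × 10^-11.
Since Kb ≪ C₀, [OH-] ≈ √(Kb·C₀) = 5.36 × 10^-6 M.
Check: 0.001% ionized — well under 5%, approximation valid.
pOH = −log(5.36 × 10^-6) = 5.27; pH = 14.00 − 5.27 = 8.73

pH = 8.73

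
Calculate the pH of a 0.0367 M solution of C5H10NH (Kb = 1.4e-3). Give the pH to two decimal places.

C5H10NH + H2O ⇌ C5H10NH2+ + OH-
From the ICE table, Kb = x²/(0.0367 − x) = 1.4 × 10^-3.
x is not negligible relative to C₀; solve x² + 0.0014·x − 5.14e-05 = 0.
x = [−0.0014 + √(0.0014² + 0.000206)]/2 = 6.50 × 10^-3 M
pOH = 2.19, so pH = 14.00 − pOH = 11.81

pH = 11.81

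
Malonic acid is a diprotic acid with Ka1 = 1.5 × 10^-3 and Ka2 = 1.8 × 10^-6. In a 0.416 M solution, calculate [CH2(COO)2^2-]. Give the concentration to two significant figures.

1.8 × 10^-6 M

First ionization gives [H+] ≈ [CH2(COOH)COO-] = 2.42 × 10^-2 M.
Second step: Ka2 = [H+][CH2(COO)2^2-]/[CH2(COOH)COO-] ≈ [CH2(COO)2^2-] (since [H+] ≈ [CH2(COOH)COO-]).
So [CH2(COO)2^2-] ≈ Ka2.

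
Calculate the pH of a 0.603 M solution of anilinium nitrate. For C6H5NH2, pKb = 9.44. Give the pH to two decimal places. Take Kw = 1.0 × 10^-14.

pH = 2.39

C6H5NH3+ is the conjugate acid of the weak base C6H5NH2.
Kb = 10^(−9.44) = 3.63 × 10^-10
Ka = Kw/Kb = 1.0×10^-14 / 3.63 × 10^-10 = 2.75 × 10^-5
From the ICE table, Ka = x²/(0.603 − x) = 2.75 × 10^-5.
Assume x ≪ 0.603: x ≈ √(2.75 × 10^-5 × 0.603) = 4.07 × 10^-3 M
(x/C₀ = 0.68% < 5%, so the approximation holds.)
pH = −log(4.07 × 10^-3) = 2.39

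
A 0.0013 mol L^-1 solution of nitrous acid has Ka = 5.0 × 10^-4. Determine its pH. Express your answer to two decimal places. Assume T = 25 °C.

pH = 3.23

HNO2 ⇌ NO2- + H+
Ka = [H+]²/(0.0013 − [H+]) = 5.0 × 10^-4
The 5% rule fails; solving [H+]² + Ka·[H+] − Ka·C₀ = 0 exactly:
[H+] = [−0.0005 + √(0.0005² + 2.6e-06)]/2 = 5.94 × 10^-4 M
pH = −log[H+] = −log(5.94 × 10^-4) = 3.23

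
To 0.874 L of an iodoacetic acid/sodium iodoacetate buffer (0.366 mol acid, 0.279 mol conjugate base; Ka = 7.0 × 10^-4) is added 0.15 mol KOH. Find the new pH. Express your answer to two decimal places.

pH = 3.45

After neutralization: n(ICH2COOH) = 0.216 mol, n(ICH2COO-) = 0.429 mol.
pKa = −log(7.0 × 10^-4) = 3.155
pH = pKa + log(n_ICH2COO-/n_ICH2COOH) = 3.155 + log(0.429/0.216) = 3.155 + (+0.298)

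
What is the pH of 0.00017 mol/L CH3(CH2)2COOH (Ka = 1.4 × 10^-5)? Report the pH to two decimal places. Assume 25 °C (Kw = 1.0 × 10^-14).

pH = 4.37

CH3(CH2)2COOH ⇌ CH3(CH2)2COO- + H+
From the ICE table, Ka = x²/(0.00017 − x) = 1.4 × 10^-5.
The 5% rule fails; solving x² + Ka·x − Ka·C₀ = 0 exactly:
x = [−1.4e-05 + √(1.4e-05² + 9.52e-09)]/2 = 4.23 × 10^-5 M
pH = −log[H+] = −log(4.23 × 10^-5) = 4.37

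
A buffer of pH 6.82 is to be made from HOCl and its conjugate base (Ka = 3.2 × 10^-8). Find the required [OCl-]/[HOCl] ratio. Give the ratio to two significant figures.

pKa = -log(3.2 × 10^-8) = 7.495
pH = pKa + log(r) ⇒ log(r) = 6.82 − 7.495 = -0.675
r = [OCl-]/[HOCl] = 10^(-0.675) = 0.211

ratio = 0.21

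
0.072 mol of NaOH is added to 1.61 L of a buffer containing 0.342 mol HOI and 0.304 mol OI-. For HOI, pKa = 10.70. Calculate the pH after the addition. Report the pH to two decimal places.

After neutralization: n(HOI) = 0.27 mol, n(OI-) = 0.376 mol.
Henderson–Hasselbalch with mole ratio 0.376/0.27: pH = 10.70 + (+0.144)

pH = 10.84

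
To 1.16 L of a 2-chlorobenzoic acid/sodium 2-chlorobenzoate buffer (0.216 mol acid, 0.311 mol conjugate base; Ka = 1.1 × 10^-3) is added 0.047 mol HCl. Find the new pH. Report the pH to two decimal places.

Added H+ converts ClC6H4COO- to ClC6H4COOH: ClC6H4COOH → 0.263 mol, ClC6H4COO- → 0.264 mol.
pKa = −log(1.1 × 10^-3) = 2.959
Henderson–Hasselbalch with mole ratio 0.264/0.263: pH = 2.959 + (+0.002)

pH = 2.96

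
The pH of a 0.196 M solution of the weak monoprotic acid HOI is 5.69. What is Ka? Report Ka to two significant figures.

[H+] = 10^(-5.69) = 2.04 × 10^-6 M
At equilibrium [HA] = 0.196 − 2.04 × 10^-6 = 1.96 × 10^-1 M
Ka = [H+][A-]/[HA] = (2.04 × 10^-6)² / 1.96 × 10^-1 = 2.1 × 10^-11

Ka = 2.1 × 10^-11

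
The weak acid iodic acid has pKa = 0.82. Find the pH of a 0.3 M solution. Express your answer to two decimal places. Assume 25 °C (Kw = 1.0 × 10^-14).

pH = 0.82

HIO3 ⇌ IO3- + H+
Ka = 10^(−0.82) = 1.51 × 10^-1
From the ICE table, Ka = x²/(0.3 − x) = 1.51 × 10^-1.
The 5% rule fails; solving x² + Ka·x − Ka·C₀ = 0 exactly:
x = (−Ka + √(Ka² + 4·Ka·C₀))/2 = 1.50 × 10^-1 M
pH = −log(1.50 × 10^-1) = 0.82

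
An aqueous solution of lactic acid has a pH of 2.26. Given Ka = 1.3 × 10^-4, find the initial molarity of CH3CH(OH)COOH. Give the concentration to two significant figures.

C₀ = 2.4 × 10^-1 M

[H+] = 10^(-2.26) = 5.50 × 10^-3 M = x
Ka = x²/(C₀ − x) ⇒ C₀ = x + x²/Ka
C₀ = 5.50 × 10^-3 + (5.50 × 10^-3)²/(1.3 × 10^-4) = 2.38 × 10^-1 M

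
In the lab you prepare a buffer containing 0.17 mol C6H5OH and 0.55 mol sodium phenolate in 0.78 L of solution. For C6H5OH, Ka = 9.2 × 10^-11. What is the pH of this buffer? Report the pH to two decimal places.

pKa = −log(9.2 × 10^-11) = 10.036
Using pH = pKa + log([base]/[acid]) with [base]/[acid] = 0.55/0.17:
pH = 10.036 + (+0.510) = 10.55

pH = 10.55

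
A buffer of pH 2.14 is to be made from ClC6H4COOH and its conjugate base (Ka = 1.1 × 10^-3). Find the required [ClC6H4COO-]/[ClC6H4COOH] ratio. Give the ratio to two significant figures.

pKa = -log(1.1 × 10^-3) = 2.959
pH = pKa + log(r) ⇒ log(r) = 2.14 − 2.959 = -0.819
r = [ClC6H4COO-]/[ClC6H4COOH] = 10^(-0.819) = 0.152

ratio = 0.15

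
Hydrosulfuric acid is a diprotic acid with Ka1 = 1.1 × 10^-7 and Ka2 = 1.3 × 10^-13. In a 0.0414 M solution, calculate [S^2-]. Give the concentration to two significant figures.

1.3 × 10^-13 M

First ionization gives [H+] ≈ [HS-] = 6.75 × 10^-5 M.
Second step: Ka2 = [H+][S^2-]/[HS-] ≈ [S^2-] (since [H+] ≈ [HS-]).
So [S^2-] ≈ Ka2.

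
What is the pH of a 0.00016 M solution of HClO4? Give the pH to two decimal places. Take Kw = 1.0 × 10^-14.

pH = 3.80

HClO4 is a strong acid and dissociates completely, so [H+] = 0.00016 M.
pH = -log(0.00016) = 3.80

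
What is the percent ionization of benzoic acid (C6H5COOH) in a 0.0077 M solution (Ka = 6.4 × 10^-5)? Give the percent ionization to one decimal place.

C6H5COOH ⇌ C6H5COO- + H+; let x = [H+] at equilibrium.
Solve x² + 6.4e-05x − 4.93e-07 = 0 → x = 6.71 × 10^-4 M
% ionization = x/C₀ × 100% = 6.71 × 10^-4/0.0077 × 100% = 8.7%

8.7%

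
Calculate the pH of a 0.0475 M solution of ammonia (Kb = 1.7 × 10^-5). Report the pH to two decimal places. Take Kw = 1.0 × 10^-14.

pH = 10.95

NH3 + H2O ⇌ NH4+ + OH-
Kb = x²/(0.0475 − x) = 1.7 × 10^-5
Since Kb ≪ C₀, x ≈ √(Kb·C₀) = 8.99 × 10^-4 M.
(x/C₀ = 1.9% < 5%, so the approximation holds.)
pOH = 3.05, so pH = 14.00 − pOH = 10.95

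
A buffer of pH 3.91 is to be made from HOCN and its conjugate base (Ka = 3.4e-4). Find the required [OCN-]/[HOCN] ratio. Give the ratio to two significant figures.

ratio = 2.8

pKa = -log(3.4 × 10^-4) = 3.469
pH = pKa + log(r) ⇒ log(r) = 3.91 − 3.469 = +0.441
r = [OCN-]/[HOCN] = 10^(+0.441) = 2.76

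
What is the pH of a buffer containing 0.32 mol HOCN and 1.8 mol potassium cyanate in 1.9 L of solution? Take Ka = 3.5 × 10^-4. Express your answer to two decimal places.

pKa = −log(3.5 × 10^-4) = 3.456
Henderson–Hasselbalch: pH = pKa + log([OCN-]/[HOCN]) = 3.456 + log(1.8/0.32)
pH = 3.456 + (+0.750) = 4.21

pH = 4.21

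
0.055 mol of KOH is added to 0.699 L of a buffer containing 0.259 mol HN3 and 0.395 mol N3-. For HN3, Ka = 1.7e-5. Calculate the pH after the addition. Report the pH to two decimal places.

pH = 5.11

OH- converts HN3 to N3-: HN3 → 0.204 mol, N3- → 0.45 mol.
pKa = −log(1.7 × 10^-5) = 4.770
Henderson–Hasselbalch with mole ratio 0.45/0.204: pH = 4.770 + (+0.344)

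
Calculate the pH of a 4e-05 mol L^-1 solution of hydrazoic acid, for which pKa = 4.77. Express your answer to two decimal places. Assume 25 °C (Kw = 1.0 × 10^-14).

pH = 4.72

HN3 ⇌ N3- + H+
Ka = 10^(−4.77) = 1.70 × 10^-5
Ka = x²/(4e-05 − x) = 1.70 × 10^-5
x is not negligible relative to C₀; solve x² + 1.7e-05·x − 6.8e-10 = 0.
x = [−1.7e-05 + √(1.7e-05² + 2.72e-09)]/2 = 1.89 × 10^-5 M
pH = −log(1.89 × 10^-5) = 4.72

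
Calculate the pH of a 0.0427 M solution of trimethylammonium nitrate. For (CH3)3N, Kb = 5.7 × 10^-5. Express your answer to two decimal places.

pH = 5.56

(CH3)3NH+ is the conjugate acid of the weak base (CH3)3N.
Ka = Kw/Kb = 1.0×10^-14 / 5.7 × 10^-5 = 1.75 × 10^-10
From the ICE table, Ka = [H+]²/(0.0427 − [H+]) = 1.75 × 10^-10.
Neglecting [H+] in the denominator: [H+] = √(1.75 × 10^-10 × 0.0427) = 2.73 × 10^-6 M
pH = −log[H+] = −log(2.73 × 10^-6) = 5.56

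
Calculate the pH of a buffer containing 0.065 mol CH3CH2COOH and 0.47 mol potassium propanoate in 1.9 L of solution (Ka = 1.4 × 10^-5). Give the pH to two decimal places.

pH = 5.71

pKa = −log(1.4 × 10^-5) = 4.854
Using pH = pKa + log([base]/[acid]) with [base]/[acid] = 0.47/0.065:
pH = 4.854 + (+0.859) = 5.71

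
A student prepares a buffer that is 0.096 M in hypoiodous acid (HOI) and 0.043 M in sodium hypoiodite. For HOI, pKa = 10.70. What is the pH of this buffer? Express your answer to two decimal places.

Using pH = pKa + log([base]/[acid]) with [base]/[acid] = 0.043/0.096:
pH = 10.70 + (-0.349) = 10.35

pH = 10.35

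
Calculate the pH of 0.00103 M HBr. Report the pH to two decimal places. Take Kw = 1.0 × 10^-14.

HBr is a strong acid and dissociates completely, so [H+] = 0.00103 M.
pH = -log(0.00103) = 2.99

pH = 2.99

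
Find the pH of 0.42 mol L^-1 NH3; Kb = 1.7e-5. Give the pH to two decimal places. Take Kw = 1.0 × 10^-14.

pH = 11.43

NH3 + H2O ⇌ NH4+ + OH-
Kb = [OH-]²/(0.42 − [OH-]) = 1.7 × 10^-5
Since Kb ≪ C₀, [OH-] ≈ √(Kb·C₀) = 2.67 × 10^-3 M.
pOH = 2.57, so pH = 14.00 − pOH = 11.43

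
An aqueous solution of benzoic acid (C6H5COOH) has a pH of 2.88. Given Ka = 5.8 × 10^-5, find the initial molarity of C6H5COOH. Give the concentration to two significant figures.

C₀ = 3.1 × 10^-2 M

[H+] = 10^(-2.88) = 1.32 × 10^-3 M = x
Ka = x²/(C₀ − x) ⇒ C₀ = x + x²/Ka
C₀ = 1.32 × 10^-3 + (1.32 × 10^-3)²/(5.8 × 10^-5) = 3.14 × 10^-2 M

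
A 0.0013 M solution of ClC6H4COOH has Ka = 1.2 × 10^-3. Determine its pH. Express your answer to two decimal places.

pH = 3.10

ClC6H4COOH ⇌ ClC6H4COO- + H+
From the ICE table, Ka = x²/(0.0013 − x) = 1.2 × 10^-3.
The 5% rule fails; solving x² + Ka·x − Ka·C₀ = 0 exactly:
x = [−0.0012 + √(0.0012² + 6.24e-06)]/2 = 7.86 × 10^-4 M
pH = −log[H+] = −log(7.86 × 10^-4) = 3.10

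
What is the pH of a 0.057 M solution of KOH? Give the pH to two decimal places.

KOH is a strong base; [OH-] = 0.057 M.
pOH = -log(0.057) = 1.24
pH = 14.00 - 1.24 = 12.76

pH = 12.76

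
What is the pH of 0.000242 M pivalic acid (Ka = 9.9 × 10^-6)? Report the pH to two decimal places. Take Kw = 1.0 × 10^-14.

pH = 4.35

(CH3)3CCOOH ⇌ (CH3)3CCOO- + H+
Ka = [H+]²/(0.000242 − [H+]) = 9.9 × 10^-6
Here C₀/Ka ≈ 24.4, so the small-[H+] approximation fails. Use the quadratic:
[H+] = (−Ka + √(Ka² + 4·Ka·C₀))/2 = 4.42 × 10^-5 M
pH = −log[H+] = −log(4.42 × 10^-5) = 4.35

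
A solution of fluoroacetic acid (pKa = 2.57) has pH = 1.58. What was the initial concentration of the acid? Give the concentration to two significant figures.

[H+] = 10^(-1.58) = 2.63 × 10^-2 M = x
Ka = 10^(−2.57) = 2.69 × 10^-3
Ka = x²/(C₀ − x) ⇒ C₀ = x + x²/Ka
C₀ = 2.63 × 10^-2 + (2.63 × 10^-2)²/(2.69 × 10^-3) = 2.83 × 10^-1 M

C₀ = 2.8 × 10^-1 M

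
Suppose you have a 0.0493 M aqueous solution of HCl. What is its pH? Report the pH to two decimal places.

HCl is a strong acid and dissociates completely, so [H+] = 0.0493 M.
pH = -log(0.0493) = 1.31

pH = 1.31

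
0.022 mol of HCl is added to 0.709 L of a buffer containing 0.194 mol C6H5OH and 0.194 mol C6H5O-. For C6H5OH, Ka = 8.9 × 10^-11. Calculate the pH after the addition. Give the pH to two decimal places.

Added H+ converts C6H5O- to C6H5OH: C6H5OH → 0.216 mol, C6H5O- → 0.172 mol.
pKa = −log(8.9 × 10^-11) = 10.051
pH = pKa + log(n_C6H5O-/n_C6H5OH) = 10.051 + log(0.172/0.216) = 10.051 + (-0.099)

pH = 9.95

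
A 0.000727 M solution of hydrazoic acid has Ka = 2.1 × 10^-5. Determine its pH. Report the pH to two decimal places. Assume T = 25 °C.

pH = 3.94

HN3 ⇌ N3- + H+
Ka = [H+]²/(0.000727 − [H+]) = 2.1 × 10^-5
[H+] is not negligible relative to C₀; solve [H+]² + 2.1e-05·[H+] − 1.53e-08 = 0.
[H+] = [−2.1e-05 + √(2.1e-05² + 6.11e-08)]/2 = 1.14 × 10^-4 M
pH = −log(1.14 × 10^-4) = 3.94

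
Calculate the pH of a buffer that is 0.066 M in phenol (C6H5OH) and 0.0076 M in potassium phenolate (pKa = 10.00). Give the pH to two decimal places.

Using pH = pKa + log([base]/[acid]) with [base]/[acid] = 0.0076/0.066:
pH = 10.00 + (-0.939) = 9.06

pH = 9.06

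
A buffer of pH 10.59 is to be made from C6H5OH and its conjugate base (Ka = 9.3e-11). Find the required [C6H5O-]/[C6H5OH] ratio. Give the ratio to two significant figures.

pKa = -log(9.3 × 10^-11) = 10.032
pH = pKa + log(r) ⇒ log(r) = 10.59 − 10.032 = +0.558
r = [C6H5O-]/[C6H5OH] = 10^(+0.558) = 3.61

ratio = 3.6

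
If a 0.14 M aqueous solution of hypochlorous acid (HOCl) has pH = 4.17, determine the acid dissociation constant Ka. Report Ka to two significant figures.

Ka = 3.3 × 10^-8

[H+] = 10^(-4.17) = 6.76 × 10^-5 M
At equilibrium [HA] = 0.14 − 6.76 × 10^-5 = 1.40 × 10^-1 M
Ka = [H+][A-]/[HA] = (6.76 × 10^-5)² / 1.40 × 10^-1 = 3.3 × 10^-8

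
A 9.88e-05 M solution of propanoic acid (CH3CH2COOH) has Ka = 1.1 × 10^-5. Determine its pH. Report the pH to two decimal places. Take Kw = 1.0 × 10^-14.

CH3CH2COOH ⇌ CH3CH2COO- + H+
From the ICE table, Ka = [H+]²/(9.88e-05 − [H+]) = 1.1 × 10^-5.
Here C₀/Ka ≈ 8.98, so the small-[H+] approximation fails. Use the quadratic:
[H+] = (−Ka + √(Ka² + 4·Ka·C₀))/2 = 2.79 × 10^-5 M
pH = −log(2.79 × 10^-5) = 4.55

pH = 4.55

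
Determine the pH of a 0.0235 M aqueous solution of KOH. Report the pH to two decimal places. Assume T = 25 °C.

pH = 12.37

KOH is a strong base; [OH-] = 0.0235 M.
pOH = -log(0.0235) = 1.63
pH = 14.00 - 1.63 = 12.37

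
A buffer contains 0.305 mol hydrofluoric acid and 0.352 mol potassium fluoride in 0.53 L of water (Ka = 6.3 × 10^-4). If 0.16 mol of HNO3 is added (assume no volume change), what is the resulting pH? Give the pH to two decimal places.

pH = 2.82

Added H+ converts F- to HF: HF → 0.465 mol, F- → 0.192 mol.
pKa = −log(6.3 × 10^-4) = 3.201
Henderson–Hasselbalch with mole ratio 0.192/0.465: pH = 3.201 + (-0.384)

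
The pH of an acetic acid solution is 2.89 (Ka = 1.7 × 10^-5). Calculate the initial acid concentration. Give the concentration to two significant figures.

[H+] = 10^(-2.89) = 1.29 × 10^-3 M = x
Ka = x²/(C₀ − x) ⇒ C₀ = x + x²/Ka
C₀ = 1.29 × 10^-3 + (1.29 × 10^-3)²/(1.7 × 10^-5) = 9.92 × 10^-2 M

C₀ = 9.9 × 10^-2 M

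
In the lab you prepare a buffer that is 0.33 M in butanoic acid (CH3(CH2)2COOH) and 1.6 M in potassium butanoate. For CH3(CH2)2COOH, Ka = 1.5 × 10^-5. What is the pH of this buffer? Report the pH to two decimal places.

pH = 5.51

pKa = −log(1.5 × 10^-5) = 4.824
Using pH = pKa + log([base]/[acid]) with [base]/[acid] = 1.6/0.33:
pH = 4.824 + (+0.686) = 5.51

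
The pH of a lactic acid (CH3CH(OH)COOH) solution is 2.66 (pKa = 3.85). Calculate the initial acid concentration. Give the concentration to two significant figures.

C₀ = 3.6 × 10^-2 M

[H+] = 10^(-2.66) = 2.19 × 10^-3 M = x
Ka = 10^(−3.85) = 1.41 × 10^-4
Ka = x²/(C₀ − x) ⇒ C₀ = x + x²/Ka
C₀ = 2.19 × 10^-3 + (2.19 × 10^-3)²/(1.41 × 10^-4) = 3.62 × 10^-2 M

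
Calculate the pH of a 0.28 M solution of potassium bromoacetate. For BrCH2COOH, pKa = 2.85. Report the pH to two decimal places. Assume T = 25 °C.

BrCH2COO- is the conjugate base of the weak acid BrCH2COOH.
Ka = 10^(−2.85) = 1.41 × 10^-3
Kb = Kw/Ka = 1.0×10^-14 / 1.41 × 10^-3 = 7.09 × 10^-12
Kb = x²/(0.28 − x) = 7.09 × 10^-12
Neglecting x in the denominator: x = √(7.09 × 10^-12 × 0.28) = 1.41 × 10^-6 M
Check: 0.0005% ionized — well under 5%, approximation valid.
pOH = 5.85, so pH = 14.00 − pOH = 8.15

pH = 8.15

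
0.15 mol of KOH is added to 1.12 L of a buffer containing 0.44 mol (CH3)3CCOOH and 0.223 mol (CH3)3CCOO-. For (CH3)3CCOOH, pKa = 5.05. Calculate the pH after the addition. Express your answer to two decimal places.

After neutralization: n((CH3)3CCOOH) = 0.29 mol, n((CH3)3CCOO-) = 0.373 mol.
pH = pKa + log([A⁻]/[HA]) = 5.05 + log(0.373/0.29) = 5.05 +0.109

pH = 5.16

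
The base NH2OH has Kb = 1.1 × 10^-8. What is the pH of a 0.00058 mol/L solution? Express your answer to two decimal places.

NH2OH + H2O ⇌ NH3OH+ + OH-
From the ICE table, Kb = x²/(0.00058 − x) = 1.1 × 10^-8.
Neglecting x in the denominator: x = √(1.1 × 10^-8 × 0.00058) = 2.53 × 10^-6 M
pOH = 5.60, so pH = 14.00 − pOH = 8.40

pH = 8.40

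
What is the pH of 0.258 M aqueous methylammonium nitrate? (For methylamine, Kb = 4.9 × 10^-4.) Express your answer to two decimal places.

pH = 5.64

CH3NH3+ is the conjugate acid of the weak base CH3NH2.
Ka = Kw/Kb = 1.0×10^-14 / 4.9 × 10^-4 = 2.04 × 10^-11
Ka = [H+]²/(0.258 − [H+]) = 2.04 × 10^-11
Assume [H+] ≪ 0.258: [H+] ≈ √(2.04 × 10^-11 × 0.258) = 2.29 × 10^-6 M
Check: 0.00089% ionized — well under 5%, approximation valid.
pH = −log(2.29 × 10^-6) = 5.64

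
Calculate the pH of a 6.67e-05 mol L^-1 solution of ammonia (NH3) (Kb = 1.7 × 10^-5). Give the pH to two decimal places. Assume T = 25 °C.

NH3 + H2O ⇌ NH4+ + OH-
From the ICE table, Kb = [OH-]²/(6.67e-05 − [OH-]) = 1.7 × 10^-5.
Here C₀/Kb ≈ 3.92, so the small-[OH-] approximation fails. Use the quadratic:
[OH-] = (−Kb + √(Kb² + 4·Kb·C₀))/2 = 2.62 × 10^-5 M
pOH = −log(2.62 × 10^-5) = 4.58; pH = 14.00 − 4.58 = 9.42

pH = 9.42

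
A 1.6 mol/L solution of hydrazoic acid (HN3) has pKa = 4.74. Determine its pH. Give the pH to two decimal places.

HN3 ⇌ N3- + H+
Ka = 10^(−4.74) = 1.82 × 10^-5
Ka = [H+]²/(1.6 − [H+]) = 1.82 × 10^-5
Neglecting [H+] in the denominator: [H+] = √(1.82 × 10^-5 × 1.6) = 5.40 × 10^-3 M
([H+]/C₀ = 0.34% < 5%, so the approximation holds.)
pH = −log(5.40 × 10^-3) = 2.27

pH = 2.27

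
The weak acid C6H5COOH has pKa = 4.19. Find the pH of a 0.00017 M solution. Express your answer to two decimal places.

C6H5COOH ⇌ C6H5COO- + H+
Ka = 10^(−4.19) = 6.46 × 10^-5
From the ICE table, Ka = x²/(0.00017 − x) = 6.46 × 10^-5.
x is not negligible relative to C₀; solve x² + 6.46e-05·x − 1.1e-08 = 0.
x = [−6.46e-05 + √(6.46e-05² + 4.39e-08)]/2 = 7.74 × 10^-5 M
pH = −log(7.74 × 10^-5) = 4.11

pH = 4.11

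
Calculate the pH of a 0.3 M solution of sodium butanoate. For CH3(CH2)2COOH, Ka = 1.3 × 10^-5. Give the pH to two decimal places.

pH = 9.18

CH3(CH2)2COO- is the conjugate base of the weak acid CH3(CH2)2COOH.
Kb = Kw/Ka = 1.0×10^-14 / 1.3 × 10^-5 = 7.69 × 10^-10
From the ICE table, Kb = x²/(0.3 − x) = 7.69 × 10^-10.
Since Kb ≪ C₀, x ≈ √(Kb·C₀) = 1.52 × 10^-5 M.
pOH = 4.82, so pH = 14.00 − pOH = 9.18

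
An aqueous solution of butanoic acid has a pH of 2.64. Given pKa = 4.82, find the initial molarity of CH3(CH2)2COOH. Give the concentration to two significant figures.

C₀ = 3.5 × 10^-1 M

[H+] = 10^(-2.64) = 2.29 × 10^-3 M = x
Ka = 10^(−4.82) = 1.51 × 10^-5
Ka = x²/(C₀ − x) ⇒ C₀ = x + x²/Ka
C₀ = 2.29 × 10^-3 + (2.29 × 10^-3)²/(1.51 × 10^-5) = 3.50 × 10^-1 M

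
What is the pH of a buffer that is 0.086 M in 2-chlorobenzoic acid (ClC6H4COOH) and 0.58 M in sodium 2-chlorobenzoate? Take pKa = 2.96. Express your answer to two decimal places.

pH = 3.79

pH = pKa + log([A⁻]/[HA]) = 2.96 + log(0.58/0.086)
pH = 2.96 + (+0.829) = 3.79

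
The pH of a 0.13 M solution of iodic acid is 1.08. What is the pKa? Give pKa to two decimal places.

pKa = 0.83

[H+] = 10^(-1.08) = 8.32 × 10^-2 M
At equilibrium [HA] = 0.13 − 8.32 × 10^-2 = 4.68 × 10^-2 M
Ka = [H+][A-]/[HA] = (8.32 × 10^-2)² / 4.68 × 10^-2 = 1.48 × 10^-1
pKa = -log(1.48 × 10^-1) = 0.83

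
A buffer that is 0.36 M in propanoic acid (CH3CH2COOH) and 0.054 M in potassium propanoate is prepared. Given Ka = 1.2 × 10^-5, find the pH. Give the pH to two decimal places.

pH = 4.10

pKa = −log(1.2 × 10^-5) = 4.921
Henderson–Hasselbalch: pH = pKa + log([CH3CH2COO-]/[CH3CH2COOH]) = 4.921 + log(0.054/0.36)
pH = 4.921 + (-0.824) = 4.10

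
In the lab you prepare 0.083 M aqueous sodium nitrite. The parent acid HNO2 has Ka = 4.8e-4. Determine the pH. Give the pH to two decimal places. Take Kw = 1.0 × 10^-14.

NO2- is the conjugate base of the weak acid HNO2.
Kb = Kw/Ka = 1.0×10^-14 / 4.8 × 10^-4 = 2.08 × 10^-11
Kb = x²/(0.083 − x) = 2.08 × 10^-11
Neglecting x in the denominator: x = √(2.08 × 10^-11 × 0.083) = 1.31 × 10^-6 M
Check: 0.0016% ionized — well under 5%, approximation valid.
pOH = 5.88, so pH = 14.00 − pOH = 8.12

pH = 8.12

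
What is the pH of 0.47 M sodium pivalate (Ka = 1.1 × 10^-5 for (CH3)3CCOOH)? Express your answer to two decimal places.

pH = 9.32

(CH3)3CCOO- is the conjugate base of the weak acid (CH3)3CCOOH.
Kb = Kw/Ka = 1.0×10^-14 / 1.1 × 10^-5 = 9.09 × 10^-10
From the ICE table, Kb = [OH-]²/(0.47 − [OH-]) = 9.09 × 10^-10.
Assume [OH-] ≪ 0.47: [OH-] ≈ √(9.09 × 10^-10 × 0.47) = 2.07 × 10^-5 M
pOH = −log(2.07 × 10^-5) = 4.68; pH = 14.00 − 4.68 = 9.32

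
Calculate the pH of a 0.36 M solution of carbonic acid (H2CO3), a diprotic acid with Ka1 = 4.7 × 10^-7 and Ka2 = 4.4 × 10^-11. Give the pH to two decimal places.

Ka1 ≫ Ka2, so treat the first dissociation as the only significant source of H+.
Ka1 = x²/(0.36 − x) = 4.7 × 10^-7
x ≈ √(4.7 × 10^-7 × 0.36) = 4.11 × 10^-4 M
pH = −log(4.11 × 10^-4) = 3.39

pH = 3.39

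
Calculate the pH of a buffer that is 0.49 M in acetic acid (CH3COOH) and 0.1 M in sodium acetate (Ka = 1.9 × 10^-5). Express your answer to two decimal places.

pH = 4.03

pKa = −log(1.9 × 10^-5) = 4.721
Henderson–Hasselbalch: pH = pKa + log([CH3COO-]/[CH3COOH]) = 4.721 + log(0.1/0.49)
pH = 4.721 + (-0.690) = 4.03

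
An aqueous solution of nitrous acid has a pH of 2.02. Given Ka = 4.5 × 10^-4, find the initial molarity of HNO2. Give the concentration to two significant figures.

[H+] = 10^(-2.02) = 9.55 × 10^-3 M = x
Ka = x²/(C₀ − x) ⇒ C₀ = x + x²/Ka
C₀ = 9.55 × 10^-3 + (9.55 × 10^-3)²/(4.5 × 10^-4) = 2.12 × 10^-1 M

C₀ = 2.1 × 10^-1 M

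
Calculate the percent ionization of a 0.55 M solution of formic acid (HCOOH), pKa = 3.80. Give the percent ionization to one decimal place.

HCOOH ⇌ HCOO- + H+; let x = [H+] at equilibrium.
Ka = 10^(−3.80) = 1.58 × 10^-4
x ≈ √(Ka·C₀) = √(1.58 × 10^-4 × 0.55) = 9.32 × 10^-3 M
Fraction ionized = 9.32 × 10^-3 / 0.55 = 0.0169 → 1.7%

1.7%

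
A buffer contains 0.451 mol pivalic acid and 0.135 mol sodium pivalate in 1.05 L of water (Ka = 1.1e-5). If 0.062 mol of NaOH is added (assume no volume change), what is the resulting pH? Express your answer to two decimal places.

After neutralization: n((CH3)3CCOOH) = 0.389 mol, n((CH3)3CCOO-) = 0.197 mol.
pKa = −log(1.1 × 10^-5) = 4.959
pH = pKa + log([A⁻]/[HA]) = 4.959 + log(0.197/0.389) = 4.959 -0.295

pH = 4.66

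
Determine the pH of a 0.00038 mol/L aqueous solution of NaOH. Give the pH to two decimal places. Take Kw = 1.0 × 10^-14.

pH = 10.58

NaOH is a strong base; [OH-] = 0.00038 M.
pOH = -log(0.00038) = 3.42
pH = 14.00 - 3.42 = 10.58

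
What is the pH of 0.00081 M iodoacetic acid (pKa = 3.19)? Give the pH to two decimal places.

pH = 3.33

ICH2COOH ⇌ ICH2COO- + H+
Ka = 10^(−3.19) = 6.46 × 10^-4
Ka = x²/(0.00081 − x) = 6.46 × 10^-4
Here C₀/Ka ≈ 1.25, so the small-x approximation fails. Use the quadratic:
x = (−Ka + √(Ka² + 4·Ka·C₀))/2 = 4.69 × 10^-4 M
pH = −log(4.69 × 10^-4) = 3.33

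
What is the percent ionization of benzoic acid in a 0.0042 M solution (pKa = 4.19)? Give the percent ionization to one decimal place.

11.7%

C6H5COOH ⇌ C6H5COO- + H+; let x = [H+] at equilibrium.
Ka = 10^(−4.19) = 6.46 × 10^-5
Ka = x²/(C₀ − x); solving the quadratic gives x = 4.90 × 10^-4 M.
Fraction ionized = 4.90 × 10^-4 / 0.0042 = 0.1167 → 11.7%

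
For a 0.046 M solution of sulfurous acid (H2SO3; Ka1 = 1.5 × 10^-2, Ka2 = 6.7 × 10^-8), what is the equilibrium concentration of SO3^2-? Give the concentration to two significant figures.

6.7 × 10^-8 M

First ionization gives [H+] ≈ [HSO3-] = 1.98 × 10^-2 M.
Second step: Ka2 = [H+][SO3^2-]/[HSO3-] ≈ [SO3^2-] (since [H+] ≈ [HSO3-]).
So [SO3^2-] ≈ Ka2.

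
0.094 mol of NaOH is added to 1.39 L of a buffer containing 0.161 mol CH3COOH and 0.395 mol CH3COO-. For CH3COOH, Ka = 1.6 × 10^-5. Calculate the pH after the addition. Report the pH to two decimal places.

pH = 5.66

OH- converts CH3COOH to CH3COO-: CH3COOH → 0.067 mol, CH3COO- → 0.489 mol.
pKa = −log(1.6 × 10^-5) = 4.796
pH = pKa + log([A⁻]/[HA]) = 4.796 + log(0.489/0.067) = 4.796 +0.863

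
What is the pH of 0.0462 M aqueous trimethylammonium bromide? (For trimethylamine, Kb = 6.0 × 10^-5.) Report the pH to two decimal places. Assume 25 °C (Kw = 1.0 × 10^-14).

(CH3)3NH+ is the conjugate acid of the weak base (CH3)3N.
Ka = Kw/Kb = 1.0×10^-14 / 6.0 × 10^-5 = 1.67 × 10^-10
Ka = [H+]²/(0.0462 − [H+]) = 1.67 × 10^-10
Assume [H+] ≪ 0.0462: [H+] ≈ √(1.67 × 10^-10 × 0.0462) = 2.78 × 10^-6 M
pH = −log[H+] = −log(2.78 × 10^-6) = 5.56

pH = 5.56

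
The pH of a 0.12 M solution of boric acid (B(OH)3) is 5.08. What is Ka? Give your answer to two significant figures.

[H+] = 10^(-5.08) = 8.32 × 10^-6 M
At equilibrium [HA] = 0.12 − 8.32 × 10^-6 = 1.20 × 10^-1 M
Ka = [H+][A-]/[HA] = (8.32 × 10^-6)² / 1.20 × 10^-1 = 5.8 × 10^-10

Ka = 5.8 × 10^-10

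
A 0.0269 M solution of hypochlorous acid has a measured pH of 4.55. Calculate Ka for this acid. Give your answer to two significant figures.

[H+] = 10^(-4.55) = 2.82 × 10^-5 M
At equilibrium [HA] = 0.0269 − 2.82 × 10^-5 = 2.69 × 10^-2 M
Ka = [H+][A-]/[HA] = (2.82 × 10^-5)² / 2.69 × 10^-2 = 3.0 × 10^-8

Ka = 3.0 × 10^-8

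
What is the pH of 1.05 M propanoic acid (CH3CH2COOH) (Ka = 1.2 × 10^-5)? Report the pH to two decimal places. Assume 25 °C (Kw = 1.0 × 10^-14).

pH = 2.45

CH3CH2COOH ⇌ CH3CH2COO- + H+
Ka = x²/(1.05 − x) = 1.2 × 10^-5
Assume x ≪ 1.05: x ≈ √(1.2 × 10^-5 × 1.05) = 3.55 × 10^-3 M
pH = −log[H+] = −log(3.55 × 10^-3) = 2.45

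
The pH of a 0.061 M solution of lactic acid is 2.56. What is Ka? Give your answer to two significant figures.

Ka = 1.3 × 10^-4

[H+] = 10^(-2.56) = 2.75 × 10^-3 M
At equilibrium [HA] = 0.061 − 2.75 × 10^-3 = 5.82 × 10^-2 M
Ka = [H+][A-]/[HA] = (2.75 × 10^-3)² / 5.82 × 10^-2 = 1.3 × 10^-4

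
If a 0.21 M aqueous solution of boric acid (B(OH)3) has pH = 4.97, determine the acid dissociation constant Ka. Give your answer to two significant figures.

Ka = 5.5 × 10^-10

[H+] = 10^(-4.97) = 1.07 × 10^-5 M
At equilibrium [HA] = 0.21 − 1.07 × 10^-5 = 2.10 × 10^-1 M
Ka = [H+][A-]/[HA] = (1.07 × 10^-5)² / 2.10 × 10^-1 = 5.5 × 10^-10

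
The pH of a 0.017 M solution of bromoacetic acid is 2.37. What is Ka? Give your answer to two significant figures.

[H+] = 10^(-2.37) = 4.27 × 10^-3 M
At equilibrium [HA] = 0.017 − 4.27 × 10^-3 = 1.27 × 10^-2 M
Ka = [H+][A-]/[HA] = (4.27 × 10^-3)² / 1.27 × 10^-2 = 1.4 × 10^-3

Ka = 1.4 × 10^-3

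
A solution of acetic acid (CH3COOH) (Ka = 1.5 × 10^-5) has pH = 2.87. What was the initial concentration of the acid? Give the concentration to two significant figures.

C₀ = 1.2 × 10^-1 M

[H+] = 10^(-2.87) = 1.35 × 10^-3 M = x
Ka = x²/(C₀ − x) ⇒ C₀ = x + x²/Ka
C₀ = 1.35 × 10^-3 + (1.35 × 10^-3)²/(1.5 × 10^-5) = 1.23 × 10^-1 M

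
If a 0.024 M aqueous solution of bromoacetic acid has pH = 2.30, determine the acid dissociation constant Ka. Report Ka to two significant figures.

[H+] = 10^(-2.30) = 5.01 × 10^-3 M
At equilibrium [HA] = 0.024 − 5.01 × 10^-3 = 1.90 × 10^-2 M
Ka = [H+][A-]/[HA] = (5.01 × 10^-3)² / 1.90 × 10^-2 = 1.3 × 10^-3

Ka = 1.3 × 10^-3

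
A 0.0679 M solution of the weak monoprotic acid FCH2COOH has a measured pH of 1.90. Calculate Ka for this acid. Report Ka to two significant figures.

[H+] = 10^(-1.90) = 1.26 × 10^-2 M
At equilibrium [HA] = 0.0679 − 1.26 × 10^-2 = 5.53 × 10^-2 M
Ka = [H+][A-]/[HA] = (1.26 × 10^-2)² / 5.53 × 10^-2 = 2.9 × 10^-3

Ka = 2.9 × 10^-3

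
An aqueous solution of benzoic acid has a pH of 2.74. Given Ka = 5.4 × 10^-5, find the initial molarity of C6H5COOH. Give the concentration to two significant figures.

[H+] = 10^(-2.74) = 1.82 × 10^-3 M = x
Ka = x²/(C₀ − x) ⇒ C₀ = x + x²/Ka
C₀ = 1.82 × 10^-3 + (1.82 × 10^-3)²/(5.4 × 10^-5) = 6.32 × 10^-2 M

C₀ = 6.3 × 10^-2 M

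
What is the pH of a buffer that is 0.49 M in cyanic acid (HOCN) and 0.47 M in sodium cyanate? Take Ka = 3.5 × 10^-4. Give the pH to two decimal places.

pH = 3.44

pKa = −log(3.5 × 10^-4) = 3.456
Henderson–Hasselbalch: pH = pKa + log([OCN-]/[HOCN]) = 3.456 + log(0.47/0.49)
pH = 3.456 + (-0.018) = 3.44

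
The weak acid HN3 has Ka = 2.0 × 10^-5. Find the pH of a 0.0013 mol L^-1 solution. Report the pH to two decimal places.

pH = 3.82

HN3 ⇌ N3- + H+
Let x = [H+] at equilibrium. Ka = x²/(0.0013 − x).
x is not negligible relative to C₀; solve x² + 2e-05·x − 2.6e-08 = 0.
x = [−2e-05 + √(2e-05² + 1.04e-07)]/2 = 1.52 × 10^-4 M
pH = −log[H+] = −log(1.52 × 10^-4) = 3.82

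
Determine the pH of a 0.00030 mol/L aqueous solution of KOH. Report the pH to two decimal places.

KOH is a strong base; [OH-] = 0.0003 M.
pOH = -log(0.0003) = 3.52
pH = 14.00 - 3.52 = 10.48

pH = 10.48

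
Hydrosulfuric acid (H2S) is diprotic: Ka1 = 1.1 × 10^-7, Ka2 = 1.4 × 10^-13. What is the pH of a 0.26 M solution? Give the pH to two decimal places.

Ka1 ≫ Ka2, so treat the first dissociation as the only significant source of H+.
Ka1 = x²/(0.26 − x) = 1.1 × 10^-7
x ≈ √(1.1 × 10^-7 × 0.26) = 1.69 × 10^-4 M
pH = −log(1.69 × 10^-4) = 3.77

pH = 3.77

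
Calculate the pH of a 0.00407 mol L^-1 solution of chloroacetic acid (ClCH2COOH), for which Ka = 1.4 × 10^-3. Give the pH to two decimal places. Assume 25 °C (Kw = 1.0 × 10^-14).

ClCH2COOH ⇌ ClCH2COO- + H+
Let x = [H+] at equilibrium. Ka = x²/(0.00407 − x).
x is not negligible relative to C₀; solve x² + 0.0014·x − 5.7e-06 = 0.
x = [−0.0014 + √(0.0014² + 2.28e-05)]/2 = 1.79 × 10^-3 M
pH = −log(1.79 × 10^-3) = 2.75

pH = 2.75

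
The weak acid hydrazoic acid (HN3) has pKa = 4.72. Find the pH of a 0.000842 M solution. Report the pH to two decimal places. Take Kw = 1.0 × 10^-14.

pH = 3.93

HN3 ⇌ N3- + H+
Ka = 10^(−4.72) = 1.91 × 10^-5
Let x = [H+] at equilibrium. Ka = x²/(0.000842 − x).
Here C₀/Ka ≈ 44.1, so the small-x approximation fails. Use the quadratic:
x = [−1.91e-05 + √(1.91e-05² + 6.43e-08)]/2 = 1.18 × 10^-4 M
pH = −log(1.18 × 10^-4) = 3.93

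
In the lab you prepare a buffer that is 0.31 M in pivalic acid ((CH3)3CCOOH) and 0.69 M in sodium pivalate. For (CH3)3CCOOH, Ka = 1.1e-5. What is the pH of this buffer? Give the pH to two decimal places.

pH = 5.31

pKa = −log(1.1 × 10^-5) = 4.959
Using pH = pKa + log([base]/[acid]) with [base]/[acid] = 0.69/0.31:
pH = 4.959 + (+0.347) = 5.31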